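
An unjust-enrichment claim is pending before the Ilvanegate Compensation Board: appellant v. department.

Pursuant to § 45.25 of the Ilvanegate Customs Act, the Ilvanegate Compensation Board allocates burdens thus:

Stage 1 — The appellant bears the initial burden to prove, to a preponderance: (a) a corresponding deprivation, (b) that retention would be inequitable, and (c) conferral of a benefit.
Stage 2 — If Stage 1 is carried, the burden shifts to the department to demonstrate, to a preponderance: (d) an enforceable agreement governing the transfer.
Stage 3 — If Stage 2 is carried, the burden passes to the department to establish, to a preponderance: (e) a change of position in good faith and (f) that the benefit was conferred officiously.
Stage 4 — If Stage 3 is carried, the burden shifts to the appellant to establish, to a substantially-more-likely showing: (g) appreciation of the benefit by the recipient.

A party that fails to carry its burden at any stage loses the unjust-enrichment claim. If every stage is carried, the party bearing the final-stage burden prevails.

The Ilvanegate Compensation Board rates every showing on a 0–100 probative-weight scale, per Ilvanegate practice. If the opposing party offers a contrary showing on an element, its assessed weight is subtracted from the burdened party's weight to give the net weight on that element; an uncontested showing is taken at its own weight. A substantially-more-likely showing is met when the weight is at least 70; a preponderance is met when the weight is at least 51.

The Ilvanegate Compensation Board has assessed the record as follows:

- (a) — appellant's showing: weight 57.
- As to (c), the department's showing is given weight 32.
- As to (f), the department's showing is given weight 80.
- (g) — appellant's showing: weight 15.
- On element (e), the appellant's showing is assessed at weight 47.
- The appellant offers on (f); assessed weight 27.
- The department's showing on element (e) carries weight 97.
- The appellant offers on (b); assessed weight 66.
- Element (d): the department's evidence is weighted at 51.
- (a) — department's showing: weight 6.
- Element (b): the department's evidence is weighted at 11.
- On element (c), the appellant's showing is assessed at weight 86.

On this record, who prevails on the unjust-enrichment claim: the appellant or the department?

appellant

Stage 1 (appellant, a preponderance, weight is at least 51): (a) net 57−6=51 ≥ 51 — meets; (b) net 66−11=55 ≥ 51 — meets; (c) net 86−32=54 ≥ 51 — meets.
  The appellant carries Stage 1; the department now bears the burden.
Stage 2 (department, a preponderance, weight is at least 51): (d) 51 ≥ 51 — meets.
  All elements met. The department retains the burden for Stage 3.
Stage 3 (department, a preponderance, weight is at least 51): (e) net 97−47=50 < 51 — fails; (f) net 80−27=53 ≥ 51 — meets.
  Stage 3 not carried; the department fails its burden.
The appellant prevails.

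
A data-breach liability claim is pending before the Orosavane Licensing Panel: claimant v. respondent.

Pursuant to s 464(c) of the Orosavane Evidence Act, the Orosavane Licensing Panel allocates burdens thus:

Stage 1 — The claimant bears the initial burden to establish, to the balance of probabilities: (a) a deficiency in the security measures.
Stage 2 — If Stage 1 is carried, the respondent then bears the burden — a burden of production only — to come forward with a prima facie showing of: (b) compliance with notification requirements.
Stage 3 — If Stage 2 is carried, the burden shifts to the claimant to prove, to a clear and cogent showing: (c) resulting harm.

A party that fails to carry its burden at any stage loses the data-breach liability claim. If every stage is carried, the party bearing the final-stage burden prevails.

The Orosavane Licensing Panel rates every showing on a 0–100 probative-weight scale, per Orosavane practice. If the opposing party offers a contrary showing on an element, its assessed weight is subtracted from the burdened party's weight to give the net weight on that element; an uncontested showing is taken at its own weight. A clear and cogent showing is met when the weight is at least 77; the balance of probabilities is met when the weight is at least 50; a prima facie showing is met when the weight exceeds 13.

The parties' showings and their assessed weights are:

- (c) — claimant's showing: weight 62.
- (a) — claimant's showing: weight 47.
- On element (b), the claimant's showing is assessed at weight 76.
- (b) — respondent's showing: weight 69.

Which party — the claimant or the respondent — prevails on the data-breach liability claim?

At Stage 1 the claimant must meet the balance of probabilities (weight is at least 50): on (a) the weight is 47, < 50, so (a) does not meet the standard.
  Stage 1 not carried; the claimant fails its burden.
The analysis ends at Stage 1; the respondent prevails.

respondent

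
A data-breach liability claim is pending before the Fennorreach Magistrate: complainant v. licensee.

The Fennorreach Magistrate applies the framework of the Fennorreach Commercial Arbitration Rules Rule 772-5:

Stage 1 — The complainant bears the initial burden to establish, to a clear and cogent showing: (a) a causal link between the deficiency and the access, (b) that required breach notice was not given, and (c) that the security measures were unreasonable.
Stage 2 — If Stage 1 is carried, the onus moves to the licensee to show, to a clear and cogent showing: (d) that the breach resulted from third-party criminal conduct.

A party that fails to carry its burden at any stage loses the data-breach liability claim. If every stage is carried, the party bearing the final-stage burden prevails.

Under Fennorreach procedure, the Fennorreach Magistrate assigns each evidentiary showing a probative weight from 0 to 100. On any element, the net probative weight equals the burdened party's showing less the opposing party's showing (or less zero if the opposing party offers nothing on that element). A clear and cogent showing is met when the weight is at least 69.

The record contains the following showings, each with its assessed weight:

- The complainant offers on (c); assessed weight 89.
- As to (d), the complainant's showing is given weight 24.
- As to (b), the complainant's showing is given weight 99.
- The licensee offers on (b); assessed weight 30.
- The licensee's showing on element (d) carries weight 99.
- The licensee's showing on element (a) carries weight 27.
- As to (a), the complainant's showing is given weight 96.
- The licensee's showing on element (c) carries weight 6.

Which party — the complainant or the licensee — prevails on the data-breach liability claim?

Stage 1 — burden on complainant; standard: a clear and cogent showing (weight is at least 69).
    (a): 96 − 27 = 69 ≥ 69 [met]
    (b): 99 − 30 = 69 ≥ 69 [met]
    (c): 89 − 6 = 83 ≥ 69 [met]
  Stage 1 carried; the burden shifts to the licensee.
Stage 2 — burden on licensee; standard: a clear and cogent showing (weight is at least 69).
    (d): 99 − 24 = 75 ≥ 69 [met]
  The licensee carries the last stage.
All stages carried — the licensee prevails.

licensee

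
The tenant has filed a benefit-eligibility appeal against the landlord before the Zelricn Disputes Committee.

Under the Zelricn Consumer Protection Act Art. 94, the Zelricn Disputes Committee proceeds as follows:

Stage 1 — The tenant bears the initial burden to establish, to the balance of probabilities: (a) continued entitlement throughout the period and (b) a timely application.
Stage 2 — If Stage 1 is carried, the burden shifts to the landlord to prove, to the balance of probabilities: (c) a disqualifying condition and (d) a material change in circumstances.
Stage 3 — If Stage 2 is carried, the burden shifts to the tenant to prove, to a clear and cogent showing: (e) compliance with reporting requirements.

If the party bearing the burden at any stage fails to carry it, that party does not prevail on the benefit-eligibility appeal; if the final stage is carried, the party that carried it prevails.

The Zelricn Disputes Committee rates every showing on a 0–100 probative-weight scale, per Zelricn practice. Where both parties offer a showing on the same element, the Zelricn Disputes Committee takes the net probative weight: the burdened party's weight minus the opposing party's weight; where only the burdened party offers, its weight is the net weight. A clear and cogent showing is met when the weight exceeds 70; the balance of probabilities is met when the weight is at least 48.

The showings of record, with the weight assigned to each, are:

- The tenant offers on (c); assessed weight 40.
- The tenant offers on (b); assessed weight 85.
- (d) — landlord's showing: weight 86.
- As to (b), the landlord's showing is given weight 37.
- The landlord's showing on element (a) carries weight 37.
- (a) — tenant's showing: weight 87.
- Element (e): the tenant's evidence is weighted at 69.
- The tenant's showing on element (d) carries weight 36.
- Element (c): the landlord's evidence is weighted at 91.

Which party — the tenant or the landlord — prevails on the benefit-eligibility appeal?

landlord

At Stage 1 the tenant must meet the balance of probabilities (weight is at least 48): on (a) the weight is 87 less the opposing 37 gives net 50, ≥ 48, so (a) meets the standard; on (b) the weight is 85 less the opposing 37 gives net 48, which does reach 48, so (b) meets the standard.
  Stage 1 carried; the burden shifts to the landlord.
At Stage 2 the landlord must meet the balance of probabilities (weight is at least 48): on (c) the weight is 91 less the opposing 40 gives net 51, ≥ 48, so (c) meets the standard; on (d) the weight is 86 less the opposing 36 gives net 50, ≥ 48, so (d) meets the standard.
  Stage 2 carried; the burden shifts to the tenant.
At Stage 3 the tenant must meet a clear and cogent showing (weight exceeds 70): on (e) the weight is 69, which does not exceed 70, so (e) does not meet the standard.
  The tenant does not carry Stage 3.
So the landlord prevails.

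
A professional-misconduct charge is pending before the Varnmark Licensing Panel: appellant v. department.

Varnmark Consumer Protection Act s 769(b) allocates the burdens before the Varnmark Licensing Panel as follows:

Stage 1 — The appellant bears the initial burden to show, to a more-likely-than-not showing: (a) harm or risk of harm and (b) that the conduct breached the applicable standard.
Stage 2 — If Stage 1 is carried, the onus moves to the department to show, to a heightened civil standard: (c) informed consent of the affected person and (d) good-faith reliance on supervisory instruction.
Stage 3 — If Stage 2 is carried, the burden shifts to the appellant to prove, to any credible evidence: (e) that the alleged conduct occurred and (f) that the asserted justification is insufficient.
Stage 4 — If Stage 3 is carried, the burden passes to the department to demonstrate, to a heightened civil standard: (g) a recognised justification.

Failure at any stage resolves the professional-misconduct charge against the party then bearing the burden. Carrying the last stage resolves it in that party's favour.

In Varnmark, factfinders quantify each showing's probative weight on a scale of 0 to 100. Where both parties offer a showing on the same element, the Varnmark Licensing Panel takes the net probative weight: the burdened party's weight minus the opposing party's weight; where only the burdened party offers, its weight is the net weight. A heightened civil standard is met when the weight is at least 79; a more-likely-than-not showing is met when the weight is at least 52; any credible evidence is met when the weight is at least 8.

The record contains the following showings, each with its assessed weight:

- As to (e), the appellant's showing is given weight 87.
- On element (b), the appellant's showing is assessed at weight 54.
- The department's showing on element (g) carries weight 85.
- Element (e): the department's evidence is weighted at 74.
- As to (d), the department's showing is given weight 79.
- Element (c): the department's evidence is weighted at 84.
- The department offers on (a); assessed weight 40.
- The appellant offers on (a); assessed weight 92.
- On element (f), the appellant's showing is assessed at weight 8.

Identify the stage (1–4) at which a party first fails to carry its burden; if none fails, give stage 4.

stage 4

At Stage 1 the appellant must meet a more-likely-than-not showing (weight is at least 52): on (a) the weight is 92 less the opposing 40 gives net 52, ≥ 52, so (a) meets the standard; on (b) the weight is 54, ≥ 52, so (b) meets the standard.
  All elements met. The burden passes to the department.
At Stage 2 the department must meet a heightened civil standard (weight is at least 79): on (c) the weight is 84, which does reach 79, so (c) meets the standard; on (d) the weight is 79, which does reach 79, so (d) meets the standard.
  All elements met. The burden passes to the appellant.
At Stage 3 the appellant must meet any credible evidence (weight is at least 8): on (e) the weight is 87 less the opposing 74 gives net 13, ≥ 8, so (e) meets the standard; on (f) the weight is 8, which does reach 8, so (f) meets the standard.
  Stage 3 is satisfied; the onus moves to the department.
At Stage 4 the department must meet a heightened civil standard (weight is at least 79): on (g) the weight is 85, ≥ 79, so (g) meets the standard.
  Stage 4 carried; the final stage is satisfied.
Every stage carried; the department prevails.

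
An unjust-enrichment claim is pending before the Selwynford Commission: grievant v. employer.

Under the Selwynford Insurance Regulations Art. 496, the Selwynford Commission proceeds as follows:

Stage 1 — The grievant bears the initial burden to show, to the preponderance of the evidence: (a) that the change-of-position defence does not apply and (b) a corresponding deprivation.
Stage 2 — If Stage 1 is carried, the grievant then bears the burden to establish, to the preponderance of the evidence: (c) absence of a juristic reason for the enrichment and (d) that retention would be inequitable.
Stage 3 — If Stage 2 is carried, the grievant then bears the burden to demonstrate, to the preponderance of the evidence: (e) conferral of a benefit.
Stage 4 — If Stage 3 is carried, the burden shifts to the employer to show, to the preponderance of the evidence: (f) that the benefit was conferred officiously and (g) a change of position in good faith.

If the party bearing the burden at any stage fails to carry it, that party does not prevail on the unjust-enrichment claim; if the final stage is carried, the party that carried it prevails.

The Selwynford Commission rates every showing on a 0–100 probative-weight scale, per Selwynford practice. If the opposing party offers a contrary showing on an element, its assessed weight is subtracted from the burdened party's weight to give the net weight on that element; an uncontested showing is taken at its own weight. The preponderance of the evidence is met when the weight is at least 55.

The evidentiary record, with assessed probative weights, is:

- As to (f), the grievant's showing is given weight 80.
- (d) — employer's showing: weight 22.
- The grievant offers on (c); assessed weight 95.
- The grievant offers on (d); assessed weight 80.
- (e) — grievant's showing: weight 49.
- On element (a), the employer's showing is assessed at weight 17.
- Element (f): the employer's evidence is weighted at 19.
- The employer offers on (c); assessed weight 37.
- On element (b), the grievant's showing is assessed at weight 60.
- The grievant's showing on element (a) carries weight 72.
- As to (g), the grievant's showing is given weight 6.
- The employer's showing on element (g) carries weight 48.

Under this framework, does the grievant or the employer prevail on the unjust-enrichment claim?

At Stage 1 the grievant must meet the preponderance of the evidence (weight is at least 55): on (a) the weight is 72 less the opposing 17 gives net 55, ≥ 55, so (a) meets the standard; on (b) the weight is 60, which does reach 55, so (b) meets the standard.
  All elements met. The grievant retains the burden for Stage 2.
At Stage 2 the grievant must meet the preponderance of the evidence (weight is at least 55): on (c) the weight is 95 less the opposing 37 gives net 58, ≥ 55, so (c) meets the standard; on (d) the weight is 80 less the opposing 22 gives net 58, ≥ 55, so (d) meets the standard.
  Stage 2 carried; the burden remains with the grievant.
At Stage 3 the grievant must meet the preponderance of the evidence (weight is at least 55): on (e) the weight is 49, which does not reach 55, so (e) does not meet the standard.
  Not every element is met, so the grievant fails to carry Stage 3.
The employer prevails.

employer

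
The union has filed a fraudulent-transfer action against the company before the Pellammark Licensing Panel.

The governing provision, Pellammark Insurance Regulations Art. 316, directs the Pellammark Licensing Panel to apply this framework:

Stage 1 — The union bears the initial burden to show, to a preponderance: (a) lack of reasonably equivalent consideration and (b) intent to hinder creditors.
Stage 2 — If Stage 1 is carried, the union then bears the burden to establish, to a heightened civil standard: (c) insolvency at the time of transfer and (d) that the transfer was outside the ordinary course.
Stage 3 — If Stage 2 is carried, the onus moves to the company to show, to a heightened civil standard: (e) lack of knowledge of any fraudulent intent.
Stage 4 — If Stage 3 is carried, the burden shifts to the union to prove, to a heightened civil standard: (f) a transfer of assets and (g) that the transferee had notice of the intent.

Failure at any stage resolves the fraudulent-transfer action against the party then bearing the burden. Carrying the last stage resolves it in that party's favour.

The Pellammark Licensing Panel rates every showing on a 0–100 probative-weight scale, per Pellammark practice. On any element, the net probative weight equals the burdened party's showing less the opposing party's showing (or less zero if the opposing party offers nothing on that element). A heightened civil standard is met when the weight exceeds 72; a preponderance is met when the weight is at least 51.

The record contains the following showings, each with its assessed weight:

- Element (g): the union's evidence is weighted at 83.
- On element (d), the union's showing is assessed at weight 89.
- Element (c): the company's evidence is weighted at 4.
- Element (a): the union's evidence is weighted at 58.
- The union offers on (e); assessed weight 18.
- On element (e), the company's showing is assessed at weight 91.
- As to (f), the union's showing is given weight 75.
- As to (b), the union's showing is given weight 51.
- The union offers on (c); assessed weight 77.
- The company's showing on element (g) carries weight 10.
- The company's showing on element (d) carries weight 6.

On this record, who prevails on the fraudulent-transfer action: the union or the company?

union

Stage 1 — burden on union; standard: a preponderance (weight is at least 51).
    (a): 58 ≥ 51 [met]
    (b): 51 ≥ 51 [met]
  Stage 1 carried; the burden remains with the union.
Stage 2 — burden on union; standard: a heightened civil standard (weight exceeds 72).
    (c): 77 − 4 = 73 > 72 [met]
    (d): 89 − 6 = 83 > 72 [met]
  The union carries Stage 2; the company now bears the burden.
Stage 3 — burden on company; standard: a heightened civil standard (weight exceeds 72).
    (e): 91 − 18 = 73 > 72 [met]
  Stage 3 carried; the burden shifts to the union.
Stage 4 — burden on union; standard: a heightened civil standard (weight exceeds 72).
    (f): 75 > 72 [met]
    (g): 83 − 10 = 73 > 72 [met]
  All elements met at the final stage.
All stages carried — the union prevails.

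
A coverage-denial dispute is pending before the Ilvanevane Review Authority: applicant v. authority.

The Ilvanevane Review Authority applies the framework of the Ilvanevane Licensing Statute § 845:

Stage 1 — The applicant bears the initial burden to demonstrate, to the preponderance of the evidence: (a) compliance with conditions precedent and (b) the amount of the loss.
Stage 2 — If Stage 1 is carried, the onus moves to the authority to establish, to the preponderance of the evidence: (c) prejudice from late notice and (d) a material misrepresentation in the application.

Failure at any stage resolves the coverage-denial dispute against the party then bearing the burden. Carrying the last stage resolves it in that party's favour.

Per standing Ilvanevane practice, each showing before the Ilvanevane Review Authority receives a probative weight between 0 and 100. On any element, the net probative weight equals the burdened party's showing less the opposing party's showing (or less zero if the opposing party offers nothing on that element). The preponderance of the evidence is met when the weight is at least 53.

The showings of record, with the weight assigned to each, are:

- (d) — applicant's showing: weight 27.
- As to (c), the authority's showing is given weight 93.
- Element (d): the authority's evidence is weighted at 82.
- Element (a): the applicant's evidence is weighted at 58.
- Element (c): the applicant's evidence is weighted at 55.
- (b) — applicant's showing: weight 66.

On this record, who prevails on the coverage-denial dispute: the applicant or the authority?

At Stage 1 the applicant must meet the preponderance of the evidence (weight is at least 53): on (a) the weight is 58, ≥ 53, so (a) meets the standard; on (b) the weight is 66, ≥ 53, so (b) meets the standard.
  The applicant carries Stage 1; the authority now bears the burden.
At Stage 2 the authority must meet the preponderance of the evidence (weight is at least 53): on (c) the weight is 93 less the opposing 55 gives net 38, which does not reach 53, so (c) does not meet the standard; on (d) the weight is 82 less the opposing 27 gives net 55, ≥ 53, so (d) meets the standard.
  Not every element is met, so the authority fails to carry Stage 2.
The applicant prevails.

applicant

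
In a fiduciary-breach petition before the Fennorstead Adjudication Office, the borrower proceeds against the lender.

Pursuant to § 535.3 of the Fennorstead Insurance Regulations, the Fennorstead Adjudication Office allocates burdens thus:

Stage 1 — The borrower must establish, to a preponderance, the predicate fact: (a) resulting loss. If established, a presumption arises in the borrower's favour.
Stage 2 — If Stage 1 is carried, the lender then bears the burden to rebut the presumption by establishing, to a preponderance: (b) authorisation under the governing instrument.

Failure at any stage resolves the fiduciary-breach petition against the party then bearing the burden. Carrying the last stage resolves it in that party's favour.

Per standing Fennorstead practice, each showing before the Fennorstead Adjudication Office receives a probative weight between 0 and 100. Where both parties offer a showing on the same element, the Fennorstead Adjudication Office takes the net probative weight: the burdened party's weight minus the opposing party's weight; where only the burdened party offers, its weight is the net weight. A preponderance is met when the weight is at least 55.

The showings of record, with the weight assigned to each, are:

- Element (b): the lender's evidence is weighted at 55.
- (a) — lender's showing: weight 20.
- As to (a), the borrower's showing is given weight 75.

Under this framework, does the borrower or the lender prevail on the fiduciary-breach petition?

lender

Stage 1 (borrower, a preponderance, weight is at least 55): (a) net 75−20=55 ≥ 55 — meets.
  All elements met. The burden passes to the lender.
Stage 2 (lender, a preponderance, weight is at least 55): (b) 55 ≥ 55 — meets.
  Stage 2 carried; the final stage is satisfied.
With every stage satisfied, the lender prevails.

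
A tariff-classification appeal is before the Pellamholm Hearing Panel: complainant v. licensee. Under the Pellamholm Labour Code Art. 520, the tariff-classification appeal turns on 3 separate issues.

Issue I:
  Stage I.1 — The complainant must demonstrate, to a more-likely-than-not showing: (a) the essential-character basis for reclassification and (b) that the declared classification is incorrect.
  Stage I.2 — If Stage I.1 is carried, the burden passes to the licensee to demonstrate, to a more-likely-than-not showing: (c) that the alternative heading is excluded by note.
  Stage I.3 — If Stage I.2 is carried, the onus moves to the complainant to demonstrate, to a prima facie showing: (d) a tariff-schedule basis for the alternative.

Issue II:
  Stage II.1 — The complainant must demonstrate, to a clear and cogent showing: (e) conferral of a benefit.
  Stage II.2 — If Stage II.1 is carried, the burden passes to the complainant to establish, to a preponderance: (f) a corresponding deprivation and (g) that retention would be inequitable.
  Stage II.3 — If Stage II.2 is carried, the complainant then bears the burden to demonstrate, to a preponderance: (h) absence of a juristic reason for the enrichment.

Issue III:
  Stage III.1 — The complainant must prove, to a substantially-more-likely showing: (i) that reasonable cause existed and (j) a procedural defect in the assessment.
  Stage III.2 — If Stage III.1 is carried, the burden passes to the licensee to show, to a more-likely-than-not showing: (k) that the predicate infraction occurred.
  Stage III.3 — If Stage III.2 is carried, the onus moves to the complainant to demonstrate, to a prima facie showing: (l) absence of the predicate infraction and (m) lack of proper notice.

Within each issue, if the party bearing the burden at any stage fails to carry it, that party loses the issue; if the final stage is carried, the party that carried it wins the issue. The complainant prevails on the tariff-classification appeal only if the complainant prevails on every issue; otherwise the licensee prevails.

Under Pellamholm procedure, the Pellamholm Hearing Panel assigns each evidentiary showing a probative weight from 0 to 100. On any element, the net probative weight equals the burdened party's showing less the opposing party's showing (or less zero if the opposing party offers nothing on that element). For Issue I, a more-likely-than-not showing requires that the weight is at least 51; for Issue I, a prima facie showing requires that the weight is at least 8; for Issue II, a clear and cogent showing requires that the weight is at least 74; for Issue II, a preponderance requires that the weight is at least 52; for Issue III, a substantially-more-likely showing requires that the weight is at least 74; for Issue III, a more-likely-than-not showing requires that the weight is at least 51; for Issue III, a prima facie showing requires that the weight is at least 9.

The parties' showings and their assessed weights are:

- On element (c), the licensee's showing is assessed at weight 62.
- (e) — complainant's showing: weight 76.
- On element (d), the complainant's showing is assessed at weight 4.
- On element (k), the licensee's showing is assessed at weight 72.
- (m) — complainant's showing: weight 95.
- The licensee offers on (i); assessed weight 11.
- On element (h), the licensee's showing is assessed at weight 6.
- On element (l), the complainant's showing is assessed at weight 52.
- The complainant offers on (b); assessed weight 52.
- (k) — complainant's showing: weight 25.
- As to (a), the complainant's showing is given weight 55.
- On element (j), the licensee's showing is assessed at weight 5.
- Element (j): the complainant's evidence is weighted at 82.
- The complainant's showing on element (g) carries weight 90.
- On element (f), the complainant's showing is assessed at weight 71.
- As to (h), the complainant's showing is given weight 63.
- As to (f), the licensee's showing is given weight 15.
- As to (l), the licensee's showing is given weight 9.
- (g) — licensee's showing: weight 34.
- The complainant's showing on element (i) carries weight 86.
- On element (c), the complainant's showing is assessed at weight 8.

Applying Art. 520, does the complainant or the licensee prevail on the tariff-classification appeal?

— Issue I —
Stage I.1 — burden on complainant; standard: a more-likely-than-not showing (weight is at least 51).
    (a): 55 ≥ 51 [met]
    (b): 52 ≥ 51 [met]
  Stage I.1 carried; the burden shifts to the licensee.
Stage I.2 — burden on licensee; standard: a more-likely-than-not showing (weight is at least 51).
    (c): 62 − 8 = 54 ≥ 51 [met]
  All elements met. The burden passes to the complainant.
Stage I.3 — burden on complainant; standard: a prima facie showing (weight is at least 8).
    (d): 4 < 8 [not met]
  Stage I.3 not carried; the complainant fails its burden.
So the licensee prevails on this issue.
— Issue II —
At Stage II.1 the complainant must meet a clear and cogent showing (weight is at least 74): on (e) the weight is 76, which does reach 74, so (e) meets the standard.
  Stage II.1 is satisfied; the complainant continues to bear the burden.
At Stage II.2 the complainant must meet a preponderance (weight is at least 52): on (f) the weight is 71 less the opposing 15 gives net 56, which does reach 52, so (f) meets the standard; on (g) the weight is 90 less the opposing 34 gives net 56, ≥ 52, so (g) meets the standard.
  Stage II.2 is satisfied; the complainant continues to bear the burden.
At Stage II.3 the complainant must meet a preponderance (weight is at least 52): on (h) the weight is 63 less the opposing 6 gives net 57, ≥ 52, so (h) meets the standard.
  Stage II.3 carried; the final stage is satisfied.
All stages carried — the complainant prevails on this issue.
— Issue III —
Stage III.1 — burden on complainant; standard: a substantially-more-likely showing (weight is at least 74).
    (i): 86 − 11 = 75 ≥ 74 [met]
    (j): 82 − 5 = 77 ≥ 74 [met]
  All elements met. The burden passes to the licensee.
Stage III.2 — burden on licensee; standard: a more-likely-than-not showing (weight is at least 51).
    (k): 72 − 25 = 47 < 51 [not met]
  Stage III.2 not carried; the licensee fails its burden.
So the complainant prevails on this issue.
Per-issue: Issue I → licensee; Issue II → complainant; Issue III → complainant. The complainant must prevail on every issue; overall, the licensee prevails.

licensee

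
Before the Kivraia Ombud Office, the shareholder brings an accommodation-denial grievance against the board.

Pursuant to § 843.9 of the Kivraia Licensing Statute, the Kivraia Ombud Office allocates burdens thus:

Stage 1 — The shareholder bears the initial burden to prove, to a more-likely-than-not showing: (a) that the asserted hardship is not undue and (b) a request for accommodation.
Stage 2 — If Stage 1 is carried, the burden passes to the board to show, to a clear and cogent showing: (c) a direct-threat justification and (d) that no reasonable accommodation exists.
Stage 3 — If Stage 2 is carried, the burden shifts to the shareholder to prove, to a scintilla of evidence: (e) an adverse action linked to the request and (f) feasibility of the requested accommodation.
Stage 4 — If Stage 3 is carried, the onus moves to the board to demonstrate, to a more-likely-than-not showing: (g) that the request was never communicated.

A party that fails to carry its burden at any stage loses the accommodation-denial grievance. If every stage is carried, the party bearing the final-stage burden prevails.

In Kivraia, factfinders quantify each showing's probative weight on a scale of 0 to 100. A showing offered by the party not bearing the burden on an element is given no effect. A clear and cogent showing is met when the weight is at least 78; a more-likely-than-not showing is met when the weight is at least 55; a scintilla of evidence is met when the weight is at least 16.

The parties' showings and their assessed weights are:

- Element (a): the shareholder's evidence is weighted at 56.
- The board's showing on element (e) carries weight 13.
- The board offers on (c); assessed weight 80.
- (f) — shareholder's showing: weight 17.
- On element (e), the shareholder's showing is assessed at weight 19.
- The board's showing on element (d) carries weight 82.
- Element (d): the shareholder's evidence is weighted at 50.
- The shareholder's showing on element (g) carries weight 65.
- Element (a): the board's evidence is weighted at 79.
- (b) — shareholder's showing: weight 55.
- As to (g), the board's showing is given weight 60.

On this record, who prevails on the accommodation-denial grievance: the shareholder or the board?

At Stage 1 the shareholder must meet a more-likely-than-not showing (weight is at least 55): on (a) the weight is 56 (the board's 79 is given no effect), ≥ 55, so (a) meets the standard; on (b) the weight is 55, ≥ 55, so (b) meets the standard.
  Stage 1 is satisfied; the onus moves to the board.
At Stage 2 the board must meet a clear and cogent showing (weight is at least 78): on (c) the weight is 80, ≥ 78, so (c) meets the standard; on (d) the weight is 82 (the shareholder's 50 is given no effect), ≥ 78, so (d) meets the standard.
  The board carries Stage 2; the shareholder now bears the burden.
At Stage 3 the shareholder must meet a scintilla of evidence (weight is at least 16): on (e) the weight is 19 (the board's 13 is given no effect), which does reach 16, so (e) meets the standard; on (f) the weight is 17, which does reach 16, so (f) meets the standard.
  Stage 3 is satisfied; the onus moves to the board.
At Stage 4 the board must meet a more-likely-than-not showing (weight is at least 55): on (g) the weight is 60 (the shareholder's 65 is given no effect), which does reach 55, so (g) meets the standard.
  All elements met at the final stage.
All stages carried — the board prevails.

board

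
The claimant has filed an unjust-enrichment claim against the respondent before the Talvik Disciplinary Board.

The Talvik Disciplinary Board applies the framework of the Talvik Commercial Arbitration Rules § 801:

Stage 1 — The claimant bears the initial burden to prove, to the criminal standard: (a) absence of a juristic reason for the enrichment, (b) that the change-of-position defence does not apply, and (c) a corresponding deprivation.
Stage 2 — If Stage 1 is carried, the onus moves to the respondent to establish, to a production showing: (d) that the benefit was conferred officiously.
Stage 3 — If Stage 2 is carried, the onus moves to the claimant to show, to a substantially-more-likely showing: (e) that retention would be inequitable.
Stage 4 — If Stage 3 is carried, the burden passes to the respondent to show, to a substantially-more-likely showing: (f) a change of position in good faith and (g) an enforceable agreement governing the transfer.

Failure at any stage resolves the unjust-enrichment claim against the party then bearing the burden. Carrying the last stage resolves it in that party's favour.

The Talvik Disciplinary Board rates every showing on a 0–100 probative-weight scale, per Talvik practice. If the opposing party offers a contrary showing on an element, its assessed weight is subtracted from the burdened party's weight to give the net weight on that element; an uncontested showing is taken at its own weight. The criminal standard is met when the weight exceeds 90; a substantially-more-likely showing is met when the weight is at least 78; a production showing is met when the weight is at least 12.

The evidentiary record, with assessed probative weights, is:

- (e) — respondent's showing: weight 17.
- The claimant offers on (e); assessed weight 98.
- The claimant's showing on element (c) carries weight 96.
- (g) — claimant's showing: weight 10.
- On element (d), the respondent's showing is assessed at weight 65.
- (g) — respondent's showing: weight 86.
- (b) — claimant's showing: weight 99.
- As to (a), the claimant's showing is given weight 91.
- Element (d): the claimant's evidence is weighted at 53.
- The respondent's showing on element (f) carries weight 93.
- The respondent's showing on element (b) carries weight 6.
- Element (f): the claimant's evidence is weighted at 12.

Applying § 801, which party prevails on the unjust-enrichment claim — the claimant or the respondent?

claimant

Stage 1 (claimant, the criminal standard, weight exceeds 90): (a) 91 > 90 — meets; (b) net 99−6=93 > 90 — meets; (c) 96 > 90 — meets.
  All elements met. The burden passes to the respondent.
Stage 2 (respondent, a production showing, weight is at least 12): (d) net 65−53=12 ≥ 12 — meets.
  All elements met. The burden passes to the claimant.
Stage 3 (claimant, a substantially-more-likely showing, weight is at least 78): (e) net 98−17=81 ≥ 78 — meets.
  Stage 3 carried; the burden shifts to the respondent.
Stage 4 (respondent, a substantially-more-likely showing, weight is at least 78): (f) net 93−12=81 ≥ 78 — meets; (g) net 86−10=76 < 78 — fails.
  Stage 4 not carried; the respondent fails its burden.
The analysis ends at Stage 4; the claimant prevails.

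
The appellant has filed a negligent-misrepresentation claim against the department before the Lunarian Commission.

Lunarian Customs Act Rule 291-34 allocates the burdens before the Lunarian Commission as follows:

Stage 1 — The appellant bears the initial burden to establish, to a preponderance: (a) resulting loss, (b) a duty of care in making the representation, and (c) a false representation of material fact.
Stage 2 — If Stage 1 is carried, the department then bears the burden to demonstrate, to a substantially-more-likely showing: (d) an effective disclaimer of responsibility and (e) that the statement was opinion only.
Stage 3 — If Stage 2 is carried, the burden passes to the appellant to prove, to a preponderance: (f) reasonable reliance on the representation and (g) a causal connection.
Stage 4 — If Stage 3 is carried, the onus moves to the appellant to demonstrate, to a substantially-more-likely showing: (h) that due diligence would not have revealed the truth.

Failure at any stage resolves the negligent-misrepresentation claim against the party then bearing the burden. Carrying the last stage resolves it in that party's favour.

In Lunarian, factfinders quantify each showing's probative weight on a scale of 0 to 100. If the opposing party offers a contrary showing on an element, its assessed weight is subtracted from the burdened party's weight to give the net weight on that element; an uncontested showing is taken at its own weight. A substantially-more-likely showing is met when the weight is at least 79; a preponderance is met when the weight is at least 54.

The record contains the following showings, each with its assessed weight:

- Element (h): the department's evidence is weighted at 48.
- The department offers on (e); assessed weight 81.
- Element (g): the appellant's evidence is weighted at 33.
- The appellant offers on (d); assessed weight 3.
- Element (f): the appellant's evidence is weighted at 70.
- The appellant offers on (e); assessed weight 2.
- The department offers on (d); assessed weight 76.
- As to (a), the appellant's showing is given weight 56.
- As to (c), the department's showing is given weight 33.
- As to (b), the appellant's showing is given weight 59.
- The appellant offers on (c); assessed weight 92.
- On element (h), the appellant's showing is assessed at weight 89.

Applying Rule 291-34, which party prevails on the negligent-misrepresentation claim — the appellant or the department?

appellant

At Stage 1 the appellant must meet a preponderance (weight is at least 54): on (a) the weight is 56, ≥ 54, so (a) meets the standard; on (b) the weight is 59, ≥ 54, so (b) meets the standard; on (c) the weight is 92 less the opposing 33 gives net 59, which does reach 54, so (c) meets the standard.
  Stage 1 carried; the burden shifts to the department.
At Stage 2 the department must meet a substantially-more-likely showing (weight is at least 79): on (d) the weight is 76 less the opposing 3 gives net 73, which does not reach 79, so (d) does not meet the standard; on (e) the weight is 81 less the opposing 2 gives net 79, ≥ 79, so (e) meets the standard.
  Not every element is met, so the department fails to carry Stage 2.
The appellant prevails.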